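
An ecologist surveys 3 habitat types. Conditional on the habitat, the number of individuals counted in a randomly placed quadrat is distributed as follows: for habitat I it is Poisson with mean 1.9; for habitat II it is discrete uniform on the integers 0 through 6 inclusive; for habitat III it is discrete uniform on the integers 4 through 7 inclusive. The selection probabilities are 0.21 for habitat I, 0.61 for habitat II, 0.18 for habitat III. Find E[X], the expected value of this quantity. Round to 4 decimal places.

3.2190

Component means — I: 1.9; II: 3; III: 5.5.
E[X] = 0.21·1.9 + 0.61·3 + 0.18·5.5 = 3.219.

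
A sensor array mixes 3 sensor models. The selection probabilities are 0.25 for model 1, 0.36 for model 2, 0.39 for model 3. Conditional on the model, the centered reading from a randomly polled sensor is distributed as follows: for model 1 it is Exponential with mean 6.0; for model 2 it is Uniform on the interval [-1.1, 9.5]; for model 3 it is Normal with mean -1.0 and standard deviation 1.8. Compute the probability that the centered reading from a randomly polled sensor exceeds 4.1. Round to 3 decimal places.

Conditional on each model, P(X > 4.1): 1: 0.504931; 2: 0.509434; 3: 0.00230327.
By total probability, P(X > 4.1) = 0.25·0.504931 + 0.36·0.509434 + 0.39·0.00230327 = 0.310527.

0.311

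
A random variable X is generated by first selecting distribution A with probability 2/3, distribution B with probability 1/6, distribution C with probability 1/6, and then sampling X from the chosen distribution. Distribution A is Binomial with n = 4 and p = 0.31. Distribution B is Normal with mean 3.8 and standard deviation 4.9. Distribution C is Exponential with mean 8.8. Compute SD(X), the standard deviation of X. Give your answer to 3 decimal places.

Per component, A: μ=1.24, E[X²]=2.3932; B: μ=3.8, E[X²]=38.45; C: μ=8.8, E[X²]=154.88.
E[X] = 0.666667·1.24 + 0.166667·3.8 + 0.166667·8.8 = 2.92667.
E[X²] = 0.666667·2.3932 + 0.166667·38.45 + 0.166667·154.88 = 33.8171.
Var(X) = E[X²] − (E[X])² = 33.8171 − 8.56538 = 25.2518.
SD(X) = √25.2518 = 5.02511.

5.025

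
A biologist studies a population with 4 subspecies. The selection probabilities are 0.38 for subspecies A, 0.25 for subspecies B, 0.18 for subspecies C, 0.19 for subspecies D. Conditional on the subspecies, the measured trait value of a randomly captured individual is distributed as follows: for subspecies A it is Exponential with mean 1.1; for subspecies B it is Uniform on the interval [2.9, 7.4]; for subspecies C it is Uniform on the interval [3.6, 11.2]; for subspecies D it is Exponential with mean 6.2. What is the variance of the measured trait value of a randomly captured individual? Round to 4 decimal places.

Per component, A: μ=1.1, E[X²]=2.42; B: μ=5.15, E[X²]=28.21; C: μ=7.4, E[X²]=59.5733; D: μ=6.2, E[X²]=76.88.
E[X] = 0.38·1.1 + 0.25·5.15 + 0.18·7.4 + 0.19·6.2 = 4.2155.
E[X²] = 0.38·2.42 + 0.25·28.21 + 0.18·59.5733 + 0.19·76.88 = 33.3025.
Var(X) = E[X²] − (E[X])² = 33.3025 − 17.7704 = 15.5321.

15.5321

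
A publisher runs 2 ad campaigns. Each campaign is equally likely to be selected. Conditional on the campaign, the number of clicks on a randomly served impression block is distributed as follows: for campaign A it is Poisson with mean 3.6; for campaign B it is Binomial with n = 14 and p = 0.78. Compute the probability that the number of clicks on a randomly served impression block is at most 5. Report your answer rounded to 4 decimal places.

0.4225

Conditional on each campaign, P(X ≤ 5): A: 0.844119; B: 0.000807063.
By total probability, P(X ≤ 5) = 0.5·0.844119 + 0.5·0.000807063 = 0.422463.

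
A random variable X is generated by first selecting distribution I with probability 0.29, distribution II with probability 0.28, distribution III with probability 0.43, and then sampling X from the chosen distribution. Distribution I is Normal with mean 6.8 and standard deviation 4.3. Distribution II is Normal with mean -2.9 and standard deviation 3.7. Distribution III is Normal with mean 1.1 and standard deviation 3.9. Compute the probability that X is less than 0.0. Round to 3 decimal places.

Conditional on each component, P(X < 0.0): I: 0.0568938; II: 0.783417; III: 0.388952.
By total probability, P(X < 0.0) = 0.29·0.0568938 + 0.28·0.783417 + 0.43·0.388952 = 0.403105.

0.403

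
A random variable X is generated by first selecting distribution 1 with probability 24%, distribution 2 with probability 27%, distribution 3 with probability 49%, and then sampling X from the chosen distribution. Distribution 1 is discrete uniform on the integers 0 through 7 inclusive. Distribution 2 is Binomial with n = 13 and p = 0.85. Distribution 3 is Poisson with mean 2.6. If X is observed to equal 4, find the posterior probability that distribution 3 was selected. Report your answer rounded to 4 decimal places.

0.6978

Likelihoods P(X=4 | ·): 1: 0.125; 2: 1.43484e-05; 3: 0.141422.
Posterior ∝ prior × likelihood. Numerator for 3: 0.49·0.141422 = 0.0692967.
Normalizing constant: 0.24·0.125 + 0.27·1.43484e-05 + 0.49·0.141422 = 0.0993006.
P(3 | observation) = 0.0692967 / 0.0993006 = 0.697848.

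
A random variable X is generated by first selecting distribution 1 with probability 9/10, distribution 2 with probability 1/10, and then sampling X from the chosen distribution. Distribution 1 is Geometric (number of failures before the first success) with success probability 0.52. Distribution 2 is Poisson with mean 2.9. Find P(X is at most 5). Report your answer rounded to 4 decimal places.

Conditional on each component, P(X ≤ 5): 1: 0.987769; 2: 0.925826.
By total probability, P(X ≤ 5) = 0.9·0.987769 + 0.1·0.925826 = 0.981575.

0.9816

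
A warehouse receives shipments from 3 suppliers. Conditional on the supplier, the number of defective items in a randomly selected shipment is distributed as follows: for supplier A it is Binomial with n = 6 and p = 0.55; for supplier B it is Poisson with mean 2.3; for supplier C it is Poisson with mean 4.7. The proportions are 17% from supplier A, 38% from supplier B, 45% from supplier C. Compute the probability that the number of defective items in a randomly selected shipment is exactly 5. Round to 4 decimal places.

Conditional on each supplier, P(X = 5): A: 0.135887; B: 0.053775; C: 0.17383.
By total probability, P(X = 5) = 0.17·0.135887 + 0.38·0.053775 + 0.45·0.17383 = 0.121759.

0.1218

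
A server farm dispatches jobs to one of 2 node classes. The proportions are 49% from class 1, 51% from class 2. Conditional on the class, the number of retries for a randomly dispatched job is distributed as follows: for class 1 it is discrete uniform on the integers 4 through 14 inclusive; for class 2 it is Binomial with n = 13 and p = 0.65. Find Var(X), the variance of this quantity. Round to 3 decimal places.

Per component, 1: μ=9, E[X²]=91; 2: μ=8.45, E[X²]=74.36.
E[X] = 0.49·9 + 0.51·8.45 = 8.7195.
E[X²] = 0.49·91 + 0.51·74.36 = 82.5136.
Var(X) = E[X²] − (E[X])² = 82.5136 − 76.0297 = 6.48392.

6.484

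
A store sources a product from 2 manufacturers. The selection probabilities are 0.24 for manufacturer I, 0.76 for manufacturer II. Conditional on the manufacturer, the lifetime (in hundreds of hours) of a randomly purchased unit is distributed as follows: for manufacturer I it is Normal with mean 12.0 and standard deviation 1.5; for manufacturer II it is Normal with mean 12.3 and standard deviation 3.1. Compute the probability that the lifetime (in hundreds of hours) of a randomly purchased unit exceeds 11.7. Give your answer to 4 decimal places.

Conditional on each manufacturer, P(X > 11.7): I: 0.57926; II: 0.576735.
By total probability, P(X > 11.7) = 0.24·0.57926 + 0.76·0.576735 = 0.577341.

0.5773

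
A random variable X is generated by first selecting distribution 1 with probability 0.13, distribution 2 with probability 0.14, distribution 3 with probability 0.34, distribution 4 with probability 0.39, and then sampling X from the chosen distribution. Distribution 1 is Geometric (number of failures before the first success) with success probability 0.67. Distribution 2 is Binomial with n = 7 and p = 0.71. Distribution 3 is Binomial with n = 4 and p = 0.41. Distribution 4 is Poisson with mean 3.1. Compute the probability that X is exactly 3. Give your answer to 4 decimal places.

Conditional on each component, P(X = 3): 1: 0.0240778; 2: 0.0886003; 3: 0.162654; 4: 0.223677.
By total probability, P(X = 3) = 0.13·0.0240778 + 0.14·0.0886003 + 0.34·0.162654 + 0.39·0.223677 = 0.15807.

0.1581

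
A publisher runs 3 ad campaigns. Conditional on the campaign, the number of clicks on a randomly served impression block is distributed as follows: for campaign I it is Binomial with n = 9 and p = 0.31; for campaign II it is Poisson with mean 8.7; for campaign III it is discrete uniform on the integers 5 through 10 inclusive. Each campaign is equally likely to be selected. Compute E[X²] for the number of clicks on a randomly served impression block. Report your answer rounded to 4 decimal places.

For each component E[X²] = Var + (mean)², giving I: 9.7092; II: 84.39; III: 59.1667.
Overall E[X²] = 0.333333·9.7092 + 0.333333·84.39 + 0.333333·59.1667 = 51.0886.

51.0886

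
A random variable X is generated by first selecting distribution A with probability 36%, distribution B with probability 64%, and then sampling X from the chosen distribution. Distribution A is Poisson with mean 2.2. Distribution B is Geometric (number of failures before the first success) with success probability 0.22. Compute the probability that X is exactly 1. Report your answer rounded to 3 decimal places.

0.198

Conditional on each component, P(X = 1): A: 0.243767; B: 0.1716.
By total probability, P(X = 1) = 0.36·0.243767 + 0.64·0.1716 = 0.19758.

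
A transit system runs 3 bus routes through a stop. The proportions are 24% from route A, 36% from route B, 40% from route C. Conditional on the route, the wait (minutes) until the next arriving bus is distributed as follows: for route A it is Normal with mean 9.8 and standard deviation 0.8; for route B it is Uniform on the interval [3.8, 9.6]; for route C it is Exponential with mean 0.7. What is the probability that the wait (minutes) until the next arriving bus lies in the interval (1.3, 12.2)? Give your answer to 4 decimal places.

Conditional on each route, P(1.3 < X < 12.2): A: 0.99865; B: 1; C: 0.156118.
By total probability, P(1.3 < X < 12.2) = 0.24·0.99865 + 0.36·1 + 0.4·0.156118 = 0.662123.

0.6621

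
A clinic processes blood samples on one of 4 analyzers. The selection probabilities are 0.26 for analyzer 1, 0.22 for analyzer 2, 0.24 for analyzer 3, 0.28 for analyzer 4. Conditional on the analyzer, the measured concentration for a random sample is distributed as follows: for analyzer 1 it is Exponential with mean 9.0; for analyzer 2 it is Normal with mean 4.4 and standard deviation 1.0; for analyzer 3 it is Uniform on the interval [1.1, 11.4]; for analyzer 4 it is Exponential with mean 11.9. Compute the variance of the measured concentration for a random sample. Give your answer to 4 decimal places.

Per component, 1: μ=9, E[X²]=162; 2: μ=4.4, E[X²]=20.36; 3: μ=6.25, E[X²]=47.9033; 4: μ=11.9, E[X²]=283.22.
E[X] = 0.26·9 + 0.22·4.4 + 0.24·6.25 + 0.28·11.9 = 8.14.
E[X²] = 0.26·162 + 0.22·20.36 + 0.24·47.9033 + 0.28·283.22 = 137.398.
Var(X) = E[X²] − (E[X])² = 137.398 − 66.2596 = 71.138.

71.1380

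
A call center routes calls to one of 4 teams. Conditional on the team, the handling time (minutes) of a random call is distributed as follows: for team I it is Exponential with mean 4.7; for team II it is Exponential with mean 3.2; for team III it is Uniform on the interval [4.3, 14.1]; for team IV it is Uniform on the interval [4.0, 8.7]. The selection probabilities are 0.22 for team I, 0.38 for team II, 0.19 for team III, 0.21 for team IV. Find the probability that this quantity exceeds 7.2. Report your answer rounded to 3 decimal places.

Conditional on each team, P(X > 7.2): I: 0.216121; II: 0.105399; III: 0.704082; IV: 0.319149.
By total probability, P(X > 7.2) = 0.22·0.216121 + 0.38·0.105399 + 0.19·0.704082 + 0.21·0.319149 = 0.288395.

0.288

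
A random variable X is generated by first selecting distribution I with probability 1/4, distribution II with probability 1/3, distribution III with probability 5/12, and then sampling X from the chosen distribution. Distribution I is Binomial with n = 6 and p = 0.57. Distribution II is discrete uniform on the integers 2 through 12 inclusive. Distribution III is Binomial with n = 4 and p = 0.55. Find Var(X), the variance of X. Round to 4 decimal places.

Per component, I: μ=3.42, E[X²]=13.167; II: μ=7, E[X²]=59; III: μ=2.2, E[X²]=5.83.
E[X] = 0.25·3.42 + 0.333333·7 + 0.416667·2.2 = 4.105.
E[X²] = 0.25·13.167 + 0.333333·59 + 0.416667·5.83 = 25.3876.
Var(X) = E[X²] − (E[X])² = 25.3876 − 16.851 = 8.53656.

8.5366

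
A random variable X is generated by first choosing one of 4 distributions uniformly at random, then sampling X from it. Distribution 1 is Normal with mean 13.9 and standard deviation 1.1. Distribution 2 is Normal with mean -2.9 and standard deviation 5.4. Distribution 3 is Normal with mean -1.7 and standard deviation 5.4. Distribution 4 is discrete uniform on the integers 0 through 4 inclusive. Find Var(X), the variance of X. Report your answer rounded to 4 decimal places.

59.5294

Per component, 1: μ=13.9, E[X²]=194.42; 2: μ=-2.9, E[X²]=37.57; 3: μ=-1.7, E[X²]=32.05; 4: μ=2, E[X²]=6.
E[X] = 0.25·13.9 + 0.25·-2.9 + 0.25·-1.7 + 0.25·2 = 2.825.
E[X²] = 0.25·194.42 + 0.25·37.57 + 0.25·32.05 + 0.25·6 = 67.51.
Var(X) = E[X²] − (E[X])² = 67.51 − 7.98063 = 59.5294.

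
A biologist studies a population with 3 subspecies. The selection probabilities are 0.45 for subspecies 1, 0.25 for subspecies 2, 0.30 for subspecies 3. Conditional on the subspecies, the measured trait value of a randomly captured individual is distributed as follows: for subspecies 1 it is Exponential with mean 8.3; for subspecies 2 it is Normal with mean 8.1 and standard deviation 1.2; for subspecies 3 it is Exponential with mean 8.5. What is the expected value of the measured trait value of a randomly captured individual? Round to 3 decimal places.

Component means — 1: 8.3; 2: 8.1; 3: 8.5.
E[X] = 0.45·8.3 + 0.25·8.1 + 0.3·8.5 = 8.31.

8.310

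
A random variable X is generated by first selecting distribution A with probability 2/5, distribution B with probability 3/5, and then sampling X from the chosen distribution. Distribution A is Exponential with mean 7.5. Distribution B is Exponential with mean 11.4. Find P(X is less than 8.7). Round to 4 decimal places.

Conditional on each component, P(X < 8.7): A: 0.686514; B: 0.533808.
By total probability, P(X < 8.7) = 0.4·0.686514 + 0.6·0.533808 = 0.59489.

0.5949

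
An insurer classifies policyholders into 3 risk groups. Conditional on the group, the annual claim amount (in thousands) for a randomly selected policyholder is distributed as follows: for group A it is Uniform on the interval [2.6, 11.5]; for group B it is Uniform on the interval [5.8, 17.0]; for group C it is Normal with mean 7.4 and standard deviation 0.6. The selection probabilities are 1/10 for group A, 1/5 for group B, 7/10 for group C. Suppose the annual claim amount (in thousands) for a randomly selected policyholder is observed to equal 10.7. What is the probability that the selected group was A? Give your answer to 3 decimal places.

Likelihoods f(10.7 | ·): A: 0.11236; B: 0.0892857; C: 1.79496e-07.
Posterior ∝ prior × likelihood. Numerator for A: 0.1·0.11236 = 0.011236.
Normalizing constant: 0.1·0.11236 + 0.2·0.0892857 + 0.7·1.79496e-07 = 0.0290932.
P(A | observation) = 0.011236 / 0.0290932 = 0.386205.

0.386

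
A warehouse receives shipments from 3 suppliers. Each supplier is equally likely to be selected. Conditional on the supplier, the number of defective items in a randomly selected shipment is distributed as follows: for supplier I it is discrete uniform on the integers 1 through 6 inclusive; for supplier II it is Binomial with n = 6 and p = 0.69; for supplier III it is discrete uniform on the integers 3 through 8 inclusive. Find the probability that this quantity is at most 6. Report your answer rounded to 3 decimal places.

Conditional on each supplier, P(X ≤ 6): I: 1; II: 1; III: 0.666667.
By total probability, P(X ≤ 6) = 0.333333·1 + 0.333333·1 + 0.333333·0.666667 = 0.888889.

0.889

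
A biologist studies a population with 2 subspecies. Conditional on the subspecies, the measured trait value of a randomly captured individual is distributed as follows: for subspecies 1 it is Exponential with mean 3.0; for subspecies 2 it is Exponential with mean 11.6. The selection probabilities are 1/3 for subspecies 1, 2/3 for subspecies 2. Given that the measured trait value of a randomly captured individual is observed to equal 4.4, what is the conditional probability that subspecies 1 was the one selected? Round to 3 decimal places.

Likelihoods f(4.4 | ·): 1: 0.0768977; 2: 0.0589942.
Posterior ∝ prior × likelihood. Numerator for 1: 0.333333·0.0768977 = 0.0256326.
Normalizing constant: 0.333333·0.0768977 + 0.666667·0.0589942 = 0.0649621.
P(1 | observation) = 0.0256326 / 0.0649621 = 0.394578.

0.395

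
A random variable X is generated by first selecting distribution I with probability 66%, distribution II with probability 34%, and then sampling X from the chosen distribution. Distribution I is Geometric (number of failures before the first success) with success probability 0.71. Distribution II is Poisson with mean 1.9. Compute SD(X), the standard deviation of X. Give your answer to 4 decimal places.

1.2349

Per component, I: μ=0.408451, E[X²]=0.742115; II: μ=1.9, E[X²]=5.51.
E[X] = 0.66·0.408451 + 0.34·1.9 = 0.915577.
E[X²] = 0.66·0.742115 + 0.34·5.51 = 2.3632.
Var(X) = E[X²] − (E[X])² = 2.3632 − 0.838282 = 1.52491.
SD(X) = √1.52491 = 1.23487.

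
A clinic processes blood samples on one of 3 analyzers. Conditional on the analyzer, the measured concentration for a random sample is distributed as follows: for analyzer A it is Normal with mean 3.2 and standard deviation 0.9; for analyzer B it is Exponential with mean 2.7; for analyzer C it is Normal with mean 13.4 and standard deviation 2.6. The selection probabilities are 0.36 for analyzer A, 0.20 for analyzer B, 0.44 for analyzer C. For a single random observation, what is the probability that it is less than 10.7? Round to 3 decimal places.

0.622

Conditional on each analyzer, P(X < 10.7): A: 1; B: 0.980993; C: 0.149528.
By total probability, P(X < 10.7) = 0.36·1 + 0.2·0.980993 + 0.44·0.149528 = 0.621991.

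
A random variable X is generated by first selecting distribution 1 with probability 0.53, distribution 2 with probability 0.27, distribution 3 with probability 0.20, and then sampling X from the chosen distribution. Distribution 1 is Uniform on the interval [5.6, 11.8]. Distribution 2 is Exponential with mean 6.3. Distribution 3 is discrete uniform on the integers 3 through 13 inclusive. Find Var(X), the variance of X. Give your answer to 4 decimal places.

15.4463

Per component, 1: μ=8.7, E[X²]=78.8933; 2: μ=6.3, E[X²]=79.38; 3: μ=8, E[X²]=74.
E[X] = 0.53·8.7 + 0.27·6.3 + 0.2·8 = 7.912.
E[X²] = 0.53·78.8933 + 0.27·79.38 + 0.2·74 = 78.0461.
Var(X) = E[X²] − (E[X])² = 78.0461 − 62.5997 = 15.4463.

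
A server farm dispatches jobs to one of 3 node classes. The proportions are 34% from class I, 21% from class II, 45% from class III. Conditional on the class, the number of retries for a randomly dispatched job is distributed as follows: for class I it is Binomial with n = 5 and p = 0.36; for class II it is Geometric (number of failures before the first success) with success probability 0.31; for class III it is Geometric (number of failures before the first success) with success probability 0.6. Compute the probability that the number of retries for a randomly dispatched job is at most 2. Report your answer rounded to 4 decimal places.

Conditional on each class, P(X ≤ 2): I: 0.749103; II: 0.671491; III: 0.936.
By total probability, P(X ≤ 2) = 0.34·0.749103 + 0.21·0.671491 + 0.45·0.936 = 0.816908.

0.8169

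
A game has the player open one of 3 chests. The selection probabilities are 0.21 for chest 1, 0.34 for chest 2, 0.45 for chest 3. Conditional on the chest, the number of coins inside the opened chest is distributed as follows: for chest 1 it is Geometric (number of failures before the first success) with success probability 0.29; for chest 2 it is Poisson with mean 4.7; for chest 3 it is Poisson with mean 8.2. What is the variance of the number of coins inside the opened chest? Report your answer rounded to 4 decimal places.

12.4234

Per component, 1: μ=2.44828, E[X²]=14.4364; 2: μ=4.7, E[X²]=26.79; 3: μ=8.2, E[X²]=75.44.
E[X] = 0.21·2.44828 + 0.34·4.7 + 0.45·8.2 = 5.80214.
E[X²] = 0.21·14.4364 + 0.34·26.79 + 0.45·75.44 = 46.0882.
Var(X) = E[X²] − (E[X])² = 46.0882 − 33.6648 = 12.4234.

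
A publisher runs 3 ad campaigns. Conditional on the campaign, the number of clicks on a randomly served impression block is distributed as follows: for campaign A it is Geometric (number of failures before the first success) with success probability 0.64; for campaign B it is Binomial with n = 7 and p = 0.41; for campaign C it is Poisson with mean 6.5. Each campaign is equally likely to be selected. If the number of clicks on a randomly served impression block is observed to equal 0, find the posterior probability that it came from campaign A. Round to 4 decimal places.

0.9604

Likelihoods P(X=0 | ·): A: 0.64; B: 0.0248865; C: 0.00150344.
Posterior ∝ prior × likelihood. Numerator for A: 0.333333·0.64 = 0.213333.
Normalizing constant: 0.333333·0.64 + 0.333333·0.0248865 + 0.333333·0.00150344 = 0.22213.
P(A | observation) = 0.213333 / 0.22213 = 0.960399.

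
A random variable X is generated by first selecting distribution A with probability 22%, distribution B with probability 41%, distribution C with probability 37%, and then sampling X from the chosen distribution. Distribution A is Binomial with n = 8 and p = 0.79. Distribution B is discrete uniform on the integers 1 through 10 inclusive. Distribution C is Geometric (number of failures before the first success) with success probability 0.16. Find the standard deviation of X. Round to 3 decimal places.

3.997

Per component, A: μ=6.32, E[X²]=41.2696; B: μ=5.5, E[X²]=38.5; C: μ=5.25, E[X²]=60.375.
E[X] = 0.22·6.32 + 0.41·5.5 + 0.37·5.25 = 5.5879.
E[X²] = 0.22·41.2696 + 0.41·38.5 + 0.37·60.375 = 47.2031.
Var(X) = E[X²] − (E[X])² = 47.2031 − 31.2246 = 15.9784.
SD(X) = √15.9784 = 3.9973.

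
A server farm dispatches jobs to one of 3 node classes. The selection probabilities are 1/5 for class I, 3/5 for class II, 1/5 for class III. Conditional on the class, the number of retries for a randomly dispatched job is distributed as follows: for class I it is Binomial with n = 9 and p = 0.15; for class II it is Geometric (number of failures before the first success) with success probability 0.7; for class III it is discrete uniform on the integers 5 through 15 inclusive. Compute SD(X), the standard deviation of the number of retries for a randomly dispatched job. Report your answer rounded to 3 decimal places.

4.085

Per component, I: μ=1.35, E[X²]=2.97; II: μ=0.428571, E[X²]=0.795918; III: μ=10, E[X²]=110.
E[X] = 0.2·1.35 + 0.6·0.428571 + 0.2·10 = 2.52714.
E[X²] = 0.2·2.97 + 0.6·0.795918 + 0.2·110 = 23.0716.
Var(X) = E[X²] − (E[X])² = 23.0716 − 6.38645 = 16.6851.
SD(X) = √16.6851 = 4.08474.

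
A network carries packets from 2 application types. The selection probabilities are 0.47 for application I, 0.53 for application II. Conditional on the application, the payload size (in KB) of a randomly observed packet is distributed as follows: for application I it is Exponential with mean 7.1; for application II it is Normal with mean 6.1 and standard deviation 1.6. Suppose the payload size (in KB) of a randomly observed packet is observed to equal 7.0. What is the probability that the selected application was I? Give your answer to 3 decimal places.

0.180

Likelihoods f(7.0 | ·): I: 0.0525489; II: 0.212855.
Posterior ∝ prior × likelihood. Numerator for I: 0.47·0.0525489 = 0.024698.
Normalizing constant: 0.47·0.0525489 + 0.53·0.212855 = 0.137511.
P(I | observation) = 0.024698 / 0.137511 = 0.179607.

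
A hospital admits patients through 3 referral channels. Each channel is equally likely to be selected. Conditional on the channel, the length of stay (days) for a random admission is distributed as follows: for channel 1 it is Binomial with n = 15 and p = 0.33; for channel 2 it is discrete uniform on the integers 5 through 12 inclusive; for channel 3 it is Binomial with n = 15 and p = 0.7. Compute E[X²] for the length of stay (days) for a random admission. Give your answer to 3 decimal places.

72.906

For each component E[X²] = Var + (mean)², giving 1: 27.819; 2: 77.5; 3: 113.4.
Overall E[X²] = 0.333333·27.819 + 0.333333·77.5 + 0.333333·113.4 = 72.9063.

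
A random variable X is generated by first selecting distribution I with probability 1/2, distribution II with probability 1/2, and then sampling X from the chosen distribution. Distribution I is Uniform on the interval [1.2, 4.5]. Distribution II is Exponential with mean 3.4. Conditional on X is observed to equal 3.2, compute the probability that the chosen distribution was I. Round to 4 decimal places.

0.7253

Likelihoods f(3.2 | ·): I: 0.30303; II: 0.114755.
Posterior ∝ prior × likelihood. Numerator for I: 0.5·0.30303 = 0.151515.
Normalizing constant: 0.5·0.30303 + 0.5·0.114755 = 0.208893.
P(I | observation) = 0.151515 / 0.208893 = 0.725325.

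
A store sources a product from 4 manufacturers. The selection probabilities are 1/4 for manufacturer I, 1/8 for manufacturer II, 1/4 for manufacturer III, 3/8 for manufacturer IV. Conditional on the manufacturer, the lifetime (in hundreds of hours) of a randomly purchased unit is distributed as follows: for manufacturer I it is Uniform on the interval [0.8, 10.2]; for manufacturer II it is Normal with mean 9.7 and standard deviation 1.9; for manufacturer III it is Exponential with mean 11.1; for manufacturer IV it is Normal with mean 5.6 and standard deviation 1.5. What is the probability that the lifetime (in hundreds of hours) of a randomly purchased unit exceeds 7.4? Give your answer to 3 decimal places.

Conditional on each manufacturer, P(X > 7.4): I: 0.297872; II: 0.886962; III: 0.513417; IV: 0.11507.
By total probability, P(X > 7.4) = 0.25·0.297872 + 0.125·0.886962 + 0.25·0.513417 + 0.375·0.11507 = 0.356844.

0.357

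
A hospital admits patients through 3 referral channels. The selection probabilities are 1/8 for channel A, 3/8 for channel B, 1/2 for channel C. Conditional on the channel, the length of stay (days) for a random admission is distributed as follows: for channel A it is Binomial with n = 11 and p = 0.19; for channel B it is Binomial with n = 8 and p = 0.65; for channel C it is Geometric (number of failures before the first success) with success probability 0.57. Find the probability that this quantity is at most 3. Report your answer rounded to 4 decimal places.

0.6302

Conditional on each channel, P(X ≤ 3): A: 0.860298; B: 0.106091; C: 0.965812.
By total probability, P(X ≤ 3) = 0.125·0.860298 + 0.375·0.106091 + 0.5·0.965812 = 0.630227.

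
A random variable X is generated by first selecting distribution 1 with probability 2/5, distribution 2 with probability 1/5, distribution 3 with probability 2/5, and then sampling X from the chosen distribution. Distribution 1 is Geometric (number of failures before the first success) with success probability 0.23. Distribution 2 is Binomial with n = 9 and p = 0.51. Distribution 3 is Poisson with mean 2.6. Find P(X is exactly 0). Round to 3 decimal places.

Conditional on each component, P(X = 0): 1: 0.23; 2: 0.00162841; 3: 0.0742736.
By total probability, P(X = 0) = 0.4·0.23 + 0.2·0.00162841 + 0.4·0.0742736 = 0.122035.

0.122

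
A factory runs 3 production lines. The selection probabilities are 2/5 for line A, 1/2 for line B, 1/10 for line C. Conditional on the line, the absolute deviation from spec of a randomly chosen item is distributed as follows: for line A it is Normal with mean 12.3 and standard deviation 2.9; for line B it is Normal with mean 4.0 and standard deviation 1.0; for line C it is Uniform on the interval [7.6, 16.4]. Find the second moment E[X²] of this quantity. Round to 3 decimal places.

87.425

For each component E[X²] = Var + (mean)², giving A: 159.7; B: 17; C: 150.453.
Overall E[X²] = 0.4·159.7 + 0.5·17 + 0.1·150.453 = 87.4253.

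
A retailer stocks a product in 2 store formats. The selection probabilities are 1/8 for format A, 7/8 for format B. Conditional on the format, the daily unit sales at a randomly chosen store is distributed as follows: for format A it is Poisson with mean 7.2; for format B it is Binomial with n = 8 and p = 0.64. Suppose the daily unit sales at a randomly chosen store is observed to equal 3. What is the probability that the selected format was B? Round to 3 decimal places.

0.930

Likelihoods P(X=3 | ·): A: 0.0464436; B: 0.0887647.
Posterior ∝ prior × likelihood. Numerator for B: 0.875·0.0887647 = 0.0776691.
Normalizing constant: 0.125·0.0464436 + 0.875·0.0887647 = 0.0834746.
P(B | observation) = 0.0776691 / 0.0834746 = 0.930452.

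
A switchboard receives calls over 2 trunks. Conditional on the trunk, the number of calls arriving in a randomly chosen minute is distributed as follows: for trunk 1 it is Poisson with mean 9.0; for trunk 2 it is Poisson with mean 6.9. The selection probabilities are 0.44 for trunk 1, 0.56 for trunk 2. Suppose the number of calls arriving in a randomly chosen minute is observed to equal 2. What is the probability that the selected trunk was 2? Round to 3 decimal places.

0.859

Likelihoods P(X=2 | ·): 1: 0.0049981; 2: 0.0239903.
Posterior ∝ prior × likelihood. Numerator for 2: 0.56·0.0239903 = 0.0134346.
Normalizing constant: 0.44·0.0049981 + 0.56·0.0239903 = 0.0156337.
P(2 | observation) = 0.0134346 / 0.0156337 = 0.859332.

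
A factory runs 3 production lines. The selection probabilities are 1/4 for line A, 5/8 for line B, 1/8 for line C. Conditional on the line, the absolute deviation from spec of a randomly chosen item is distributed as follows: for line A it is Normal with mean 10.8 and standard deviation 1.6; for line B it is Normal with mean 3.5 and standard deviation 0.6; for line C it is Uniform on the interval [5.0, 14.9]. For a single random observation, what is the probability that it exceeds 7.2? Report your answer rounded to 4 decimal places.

0.3442

Conditional on each line, P(X > 7.2): A: 0.987776; B: 3.48723e-10; C: 0.777778.
By total probability, P(X > 7.2) = 0.25·0.987776 + 0.625·3.48723e-10 + 0.125·0.777778 = 0.344166.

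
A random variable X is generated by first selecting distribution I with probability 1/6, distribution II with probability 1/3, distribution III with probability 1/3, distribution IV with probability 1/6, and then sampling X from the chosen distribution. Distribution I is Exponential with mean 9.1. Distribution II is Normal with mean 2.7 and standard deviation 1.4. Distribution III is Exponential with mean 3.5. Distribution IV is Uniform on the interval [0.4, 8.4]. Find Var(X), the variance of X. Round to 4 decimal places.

24.3353

Per component, I: μ=9.1, E[X²]=165.62; II: μ=2.7, E[X²]=9.25; III: μ=3.5, E[X²]=24.5; IV: μ=4.4, E[X²]=24.6933.
E[X] = 0.166667·9.1 + 0.333333·2.7 + 0.333333·3.5 + 0.166667·4.4 = 4.31667.
E[X²] = 0.166667·165.62 + 0.333333·9.25 + 0.333333·24.5 + 0.166667·24.6933 = 42.9689.
Var(X) = E[X²] − (E[X])² = 42.9689 − 18.6336 = 24.3353.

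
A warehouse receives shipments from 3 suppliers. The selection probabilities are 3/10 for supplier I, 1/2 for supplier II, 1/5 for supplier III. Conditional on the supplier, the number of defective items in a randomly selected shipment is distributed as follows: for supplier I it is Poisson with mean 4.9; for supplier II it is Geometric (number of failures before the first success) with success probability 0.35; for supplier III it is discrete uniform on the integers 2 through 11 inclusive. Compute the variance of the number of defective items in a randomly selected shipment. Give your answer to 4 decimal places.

9.4711

Per component, I: μ=4.9, E[X²]=28.91; II: μ=1.85714, E[X²]=8.7551; III: μ=6.5, E[X²]=50.5.
E[X] = 0.3·4.9 + 0.5·1.85714 + 0.2·6.5 = 3.69857.
E[X²] = 0.3·28.91 + 0.5·8.7551 + 0.2·50.5 = 23.1506.
Var(X) = E[X²] − (E[X])² = 23.1506 − 13.6794 = 9.47112.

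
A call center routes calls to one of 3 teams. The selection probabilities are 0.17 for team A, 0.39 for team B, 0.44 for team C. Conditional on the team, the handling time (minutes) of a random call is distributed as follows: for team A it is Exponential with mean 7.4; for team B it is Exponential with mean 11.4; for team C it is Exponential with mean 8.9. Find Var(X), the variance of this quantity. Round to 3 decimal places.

97.148

Per component, A: μ=7.4, E[X²]=109.52; B: μ=11.4, E[X²]=259.92; C: μ=8.9, E[X²]=158.42.
E[X] = 0.17·7.4 + 0.39·11.4 + 0.44·8.9 = 9.62.
E[X²] = 0.17·109.52 + 0.39·259.92 + 0.44·158.42 = 189.692.
Var(X) = E[X²] − (E[X])² = 189.692 − 92.5444 = 97.1476.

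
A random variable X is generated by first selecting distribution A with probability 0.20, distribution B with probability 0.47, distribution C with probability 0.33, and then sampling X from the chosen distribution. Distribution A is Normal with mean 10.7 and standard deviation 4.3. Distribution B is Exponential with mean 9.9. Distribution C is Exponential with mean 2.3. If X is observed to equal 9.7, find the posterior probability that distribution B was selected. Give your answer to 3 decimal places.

0.469

Likelihoods f(9.7 | ·): A: 0.090302; B: 0.0379179; C: 0.00640741.
Posterior ∝ prior × likelihood. Numerator for B: 0.47·0.0379179 = 0.0178214.
Normalizing constant: 0.2·0.090302 + 0.47·0.0379179 + 0.33·0.00640741 = 0.0379963.
P(B | observation) = 0.0178214 / 0.0379963 = 0.46903.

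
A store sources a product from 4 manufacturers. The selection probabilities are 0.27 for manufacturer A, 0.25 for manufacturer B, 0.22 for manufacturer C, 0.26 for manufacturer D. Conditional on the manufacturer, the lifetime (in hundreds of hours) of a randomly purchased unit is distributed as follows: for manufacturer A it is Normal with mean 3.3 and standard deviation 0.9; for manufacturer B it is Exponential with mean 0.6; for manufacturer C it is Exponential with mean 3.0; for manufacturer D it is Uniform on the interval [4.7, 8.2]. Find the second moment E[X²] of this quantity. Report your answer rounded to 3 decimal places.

18.381

For each component E[X²] = Var + (mean)², giving A: 11.7; B: 0.72; C: 18; D: 42.6233.
Overall E[X²] = 0.27·11.7 + 0.25·0.72 + 0.22·18 + 0.26·42.6233 = 18.3811.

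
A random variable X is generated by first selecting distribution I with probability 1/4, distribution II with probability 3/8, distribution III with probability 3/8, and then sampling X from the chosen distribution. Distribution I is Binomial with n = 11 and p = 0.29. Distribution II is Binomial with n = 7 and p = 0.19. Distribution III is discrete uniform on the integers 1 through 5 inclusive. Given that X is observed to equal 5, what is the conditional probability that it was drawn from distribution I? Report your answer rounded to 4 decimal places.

0.2846

Likelihoods P(X=5 | ·): I: 0.12139; II: 0.00341159; III: 0.2.
Posterior ∝ prior × likelihood. Numerator for I: 0.25·0.12139 = 0.0303474.
Normalizing constant: 0.25·0.12139 + 0.375·0.00341159 + 0.375·0.2 = 0.106627.
P(I | observation) = 0.0303474 / 0.106627 = 0.284614.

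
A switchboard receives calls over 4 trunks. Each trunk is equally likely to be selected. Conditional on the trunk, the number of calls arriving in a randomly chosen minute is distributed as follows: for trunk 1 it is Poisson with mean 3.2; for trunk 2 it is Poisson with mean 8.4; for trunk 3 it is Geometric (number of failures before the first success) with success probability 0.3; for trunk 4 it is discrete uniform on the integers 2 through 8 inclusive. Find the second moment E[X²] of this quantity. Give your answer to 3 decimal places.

33.656

For each component E[X²] = Var + (mean)², giving 1: 13.44; 2: 78.96; 3: 13.2222; 4: 29.
Overall E[X²] = 0.25·13.44 + 0.25·78.96 + 0.25·13.2222 + 0.25·29 = 33.6556.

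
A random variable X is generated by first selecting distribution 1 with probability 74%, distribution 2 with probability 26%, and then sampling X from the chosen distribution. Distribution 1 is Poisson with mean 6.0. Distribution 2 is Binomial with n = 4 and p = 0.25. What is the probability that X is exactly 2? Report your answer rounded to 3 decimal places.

0.088

Conditional on each component, P(X = 2): 1: 0.0446175; 2: 0.210938.
By total probability, P(X = 2) = 0.74·0.0446175 + 0.26·0.210938 = 0.0878607.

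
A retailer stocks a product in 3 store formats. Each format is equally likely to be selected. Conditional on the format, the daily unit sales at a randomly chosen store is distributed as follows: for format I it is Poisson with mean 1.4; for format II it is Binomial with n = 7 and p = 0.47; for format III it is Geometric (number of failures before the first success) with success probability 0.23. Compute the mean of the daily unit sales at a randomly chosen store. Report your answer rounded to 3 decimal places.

2.679

Component means — I: 1.4; II: 3.29; III: 3.34783.
E[X] = 0.333333·1.4 + 0.333333·3.29 + 0.333333·3.34783 = 2.67928.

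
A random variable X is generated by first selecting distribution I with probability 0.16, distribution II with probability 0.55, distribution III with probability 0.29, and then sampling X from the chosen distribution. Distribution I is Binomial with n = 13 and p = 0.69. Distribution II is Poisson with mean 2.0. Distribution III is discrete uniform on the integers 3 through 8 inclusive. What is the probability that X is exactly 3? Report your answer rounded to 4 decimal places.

Conditional on each component, P(X = 3): I: 0.00077007; II: 0.180447; III: 0.166667.
By total probability, P(X = 3) = 0.16·0.00077007 + 0.55·0.180447 + 0.29·0.166667 = 0.147702.

0.1477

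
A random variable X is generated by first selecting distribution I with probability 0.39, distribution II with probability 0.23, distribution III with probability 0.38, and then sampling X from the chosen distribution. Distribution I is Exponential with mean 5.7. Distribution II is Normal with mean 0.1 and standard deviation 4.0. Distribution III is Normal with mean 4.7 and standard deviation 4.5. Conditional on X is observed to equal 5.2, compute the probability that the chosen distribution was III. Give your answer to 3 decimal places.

0.471

Likelihoods f(5.2 | ·): I: 0.0704574; II: 0.0442436; III: 0.0881083.
Posterior ∝ prior × likelihood. Numerator for III: 0.38·0.0881083 = 0.0334811.
Normalizing constant: 0.39·0.0704574 + 0.23·0.0442436 + 0.38·0.0881083 = 0.0711356.
P(III | observation) = 0.0334811 / 0.0711356 = 0.470667.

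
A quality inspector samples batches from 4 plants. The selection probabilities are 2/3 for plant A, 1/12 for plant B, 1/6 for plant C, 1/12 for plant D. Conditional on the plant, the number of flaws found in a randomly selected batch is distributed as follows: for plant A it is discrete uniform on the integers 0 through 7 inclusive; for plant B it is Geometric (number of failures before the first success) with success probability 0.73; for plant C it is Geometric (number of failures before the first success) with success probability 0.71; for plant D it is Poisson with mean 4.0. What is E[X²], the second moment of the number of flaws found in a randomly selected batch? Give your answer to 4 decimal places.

For each component E[X²] = Var + (mean)², giving A: 17.5; B: 0.64346; C: 0.742115; D: 20.
Overall E[X²] = 0.666667·17.5 + 0.0833333·0.64346 + 0.166667·0.742115 + 0.0833333·20 = 13.5106.

13.5106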